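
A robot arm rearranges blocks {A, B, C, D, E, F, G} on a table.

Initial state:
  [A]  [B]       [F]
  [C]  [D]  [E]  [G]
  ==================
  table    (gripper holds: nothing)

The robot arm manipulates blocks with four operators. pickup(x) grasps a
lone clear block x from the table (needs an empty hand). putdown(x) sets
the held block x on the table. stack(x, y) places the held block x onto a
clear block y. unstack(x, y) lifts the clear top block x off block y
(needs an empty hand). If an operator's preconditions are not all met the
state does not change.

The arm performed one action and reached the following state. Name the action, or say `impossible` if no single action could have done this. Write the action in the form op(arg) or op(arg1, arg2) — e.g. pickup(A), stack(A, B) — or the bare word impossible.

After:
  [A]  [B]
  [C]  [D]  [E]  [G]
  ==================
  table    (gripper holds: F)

target: towers=[C/A; D/B; E; G] holding=F
     unstack(B, D) → towers=[C/A; D; E; G/F] holding=B
     unstack(F, G) → towers=[C/A; D/B; E; G] holding=F  ← match
     unstack(A, C) → towers=[C; D/B; E; G/F] holding=A
         pickup(E) → towers=[C/A; D/B; G/F] holding=E

unstack(F, G)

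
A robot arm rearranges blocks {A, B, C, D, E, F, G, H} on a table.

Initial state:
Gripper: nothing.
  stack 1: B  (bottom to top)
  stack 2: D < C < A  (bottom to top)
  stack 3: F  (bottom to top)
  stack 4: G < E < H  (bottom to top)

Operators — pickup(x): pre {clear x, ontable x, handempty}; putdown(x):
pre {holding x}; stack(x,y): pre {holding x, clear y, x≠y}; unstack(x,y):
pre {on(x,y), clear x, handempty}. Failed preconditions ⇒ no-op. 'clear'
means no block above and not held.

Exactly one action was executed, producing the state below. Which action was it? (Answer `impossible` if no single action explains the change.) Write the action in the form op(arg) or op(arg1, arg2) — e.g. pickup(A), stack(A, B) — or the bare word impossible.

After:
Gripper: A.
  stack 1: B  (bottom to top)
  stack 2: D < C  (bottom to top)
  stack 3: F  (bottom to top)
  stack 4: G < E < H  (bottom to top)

target: towers=[B; D/C; F; G/E/H] holding=A
     unstack(A, C) → towers=[B; D/C; F; G/E/H] holding=A  ← match
     unstack(H, E) → towers=[B; D/C/A; F; G/E] holding=H
         pickup(B) → towers=[D/C/A; F; G/E/H] holding=B
         pickup(F) → towers=[B; D/C/A; G/E/H] holding=F

unstack(A, C)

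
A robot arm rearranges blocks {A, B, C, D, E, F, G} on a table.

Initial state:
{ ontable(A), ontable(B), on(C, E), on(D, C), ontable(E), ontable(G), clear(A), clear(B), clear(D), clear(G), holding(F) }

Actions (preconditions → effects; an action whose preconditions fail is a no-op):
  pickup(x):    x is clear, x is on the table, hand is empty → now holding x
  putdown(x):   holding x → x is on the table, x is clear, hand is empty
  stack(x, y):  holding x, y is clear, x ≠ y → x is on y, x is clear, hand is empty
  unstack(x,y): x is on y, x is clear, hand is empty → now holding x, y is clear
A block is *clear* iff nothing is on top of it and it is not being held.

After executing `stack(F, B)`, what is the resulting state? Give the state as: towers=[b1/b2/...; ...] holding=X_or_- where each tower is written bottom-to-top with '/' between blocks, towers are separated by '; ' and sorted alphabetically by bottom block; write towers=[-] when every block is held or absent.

towers=[A; B/F; E/C/D; G] holding=-

before: towers=[A; B; E/C/D; G] holding=F
pre[stack(F, B)]: holding(F) ok, clear(B) ok, F≠B ok
all met → apply stack(F, B)
after:  towers=[A; B/F; E/C/D; G] holding=-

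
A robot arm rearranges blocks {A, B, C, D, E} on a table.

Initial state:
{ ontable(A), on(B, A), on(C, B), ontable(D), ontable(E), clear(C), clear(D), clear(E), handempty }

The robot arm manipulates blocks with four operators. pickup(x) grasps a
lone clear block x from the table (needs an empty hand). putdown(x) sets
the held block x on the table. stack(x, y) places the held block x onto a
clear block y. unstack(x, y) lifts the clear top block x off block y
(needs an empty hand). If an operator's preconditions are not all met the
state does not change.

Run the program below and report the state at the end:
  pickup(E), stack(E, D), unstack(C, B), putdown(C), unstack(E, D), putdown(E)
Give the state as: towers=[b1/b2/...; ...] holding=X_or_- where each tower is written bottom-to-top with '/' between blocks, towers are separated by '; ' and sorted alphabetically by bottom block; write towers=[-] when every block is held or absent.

step 1 (pickup(E)): towers=[A/B/C; D] holding=E
step 2 (stack(E, D)): towers=[A/B/C; D/E] holding=-
step 3 (unstack(C, B)): towers=[A/B; D/E] holding=C
step 4 (putdown(C)): towers=[A/B; C; D/E] holding=-
step 5 (unstack(E, D)): towers=[A/B; C; D] holding=E
step 6 (putdown(E)): towers=[A/B; C; D; E] holding=-

towers=[A/B; C; D; E] holding=-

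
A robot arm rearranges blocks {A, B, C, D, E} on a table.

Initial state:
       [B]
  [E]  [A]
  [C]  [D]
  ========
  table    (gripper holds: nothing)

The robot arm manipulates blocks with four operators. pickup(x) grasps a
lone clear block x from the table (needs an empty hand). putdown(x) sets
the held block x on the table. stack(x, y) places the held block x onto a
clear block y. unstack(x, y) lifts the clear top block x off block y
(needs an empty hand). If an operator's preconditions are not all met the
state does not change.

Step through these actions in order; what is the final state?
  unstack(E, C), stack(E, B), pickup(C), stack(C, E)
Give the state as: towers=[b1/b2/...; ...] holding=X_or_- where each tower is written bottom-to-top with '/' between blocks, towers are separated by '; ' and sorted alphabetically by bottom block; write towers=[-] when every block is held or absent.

towers=[D/A/B/E/C] holding=-

step 1 (unstack(E, C)): towers=[C; D/A/B] holding=E
step 2 (stack(E, B)): towers=[C; D/A/B/E] holding=-
step 3 (pickup(C)): towers=[D/A/B/E] holding=C
step 4 (stack(C, E)): towers=[D/A/B/E/C] holding=-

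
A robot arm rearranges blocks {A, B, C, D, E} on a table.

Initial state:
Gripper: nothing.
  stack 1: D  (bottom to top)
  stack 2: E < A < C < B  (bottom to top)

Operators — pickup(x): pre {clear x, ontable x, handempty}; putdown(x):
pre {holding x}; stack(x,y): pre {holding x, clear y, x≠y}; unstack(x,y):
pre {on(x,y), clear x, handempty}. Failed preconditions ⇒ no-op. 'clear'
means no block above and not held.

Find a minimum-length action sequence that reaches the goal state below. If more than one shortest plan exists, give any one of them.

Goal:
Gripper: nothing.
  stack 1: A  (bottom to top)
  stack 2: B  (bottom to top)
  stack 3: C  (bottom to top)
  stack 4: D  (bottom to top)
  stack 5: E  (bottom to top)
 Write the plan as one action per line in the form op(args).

unstack(B, C)
putdown(B)
unstack(C, A)
putdown(C)
unstack(A, E)
putdown(A)

step 1 (unstack(B, C)): towers=[D; E/A/C] holding=B
step 2 (putdown(B)): towers=[B; D; E/A/C] holding=-
step 3 (unstack(C, A)): towers=[B; D; E/A] holding=C
step 4 (putdown(C)): towers=[B; C; D; E/A] holding=-
step 5 (unstack(A, E)): towers=[B; C; D; E] holding=A
step 6 (putdown(A)): towers=[A; B; C; D; E] holding=-
goal check: towers=[A; B; C; D; E] holding=- — reached (length 6, optimal by BFS)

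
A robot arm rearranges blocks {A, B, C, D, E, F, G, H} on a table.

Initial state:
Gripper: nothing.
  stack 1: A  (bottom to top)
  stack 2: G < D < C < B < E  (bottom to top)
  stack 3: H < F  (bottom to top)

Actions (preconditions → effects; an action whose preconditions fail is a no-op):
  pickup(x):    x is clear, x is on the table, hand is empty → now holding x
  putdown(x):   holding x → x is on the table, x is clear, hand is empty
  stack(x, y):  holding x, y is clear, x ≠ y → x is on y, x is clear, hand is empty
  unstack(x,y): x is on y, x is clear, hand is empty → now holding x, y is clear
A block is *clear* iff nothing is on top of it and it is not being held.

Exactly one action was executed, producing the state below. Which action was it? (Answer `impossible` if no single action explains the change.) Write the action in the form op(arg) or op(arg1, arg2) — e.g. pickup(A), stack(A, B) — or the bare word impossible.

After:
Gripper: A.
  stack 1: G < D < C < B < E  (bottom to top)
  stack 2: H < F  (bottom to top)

target: towers=[G/D/C/B/E; H/F] holding=A
         pickup(A) → towers=[G/D/C/B/E; H/F] holding=A  ← match
     unstack(E, B) → towers=[A; G/D/C/B; H/F] holding=E
     unstack(F, H) → towers=[A; G/D/C/B/E; H] holding=F

pickup(A)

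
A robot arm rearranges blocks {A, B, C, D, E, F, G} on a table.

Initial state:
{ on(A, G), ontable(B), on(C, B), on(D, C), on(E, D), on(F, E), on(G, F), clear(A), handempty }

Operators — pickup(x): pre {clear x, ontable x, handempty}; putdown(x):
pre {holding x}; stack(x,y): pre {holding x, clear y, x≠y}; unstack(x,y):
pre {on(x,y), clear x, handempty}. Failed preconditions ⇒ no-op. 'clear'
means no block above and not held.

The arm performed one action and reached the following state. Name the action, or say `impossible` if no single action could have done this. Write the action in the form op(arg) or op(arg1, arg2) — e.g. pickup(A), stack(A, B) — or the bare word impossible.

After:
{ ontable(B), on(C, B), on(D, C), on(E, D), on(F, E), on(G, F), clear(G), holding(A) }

target: towers=[B/C/D/E/F/G] holding=A
     unstack(A, G) → towers=[B/C/D/E/F/G] holding=A  ← match

unstack(A, G)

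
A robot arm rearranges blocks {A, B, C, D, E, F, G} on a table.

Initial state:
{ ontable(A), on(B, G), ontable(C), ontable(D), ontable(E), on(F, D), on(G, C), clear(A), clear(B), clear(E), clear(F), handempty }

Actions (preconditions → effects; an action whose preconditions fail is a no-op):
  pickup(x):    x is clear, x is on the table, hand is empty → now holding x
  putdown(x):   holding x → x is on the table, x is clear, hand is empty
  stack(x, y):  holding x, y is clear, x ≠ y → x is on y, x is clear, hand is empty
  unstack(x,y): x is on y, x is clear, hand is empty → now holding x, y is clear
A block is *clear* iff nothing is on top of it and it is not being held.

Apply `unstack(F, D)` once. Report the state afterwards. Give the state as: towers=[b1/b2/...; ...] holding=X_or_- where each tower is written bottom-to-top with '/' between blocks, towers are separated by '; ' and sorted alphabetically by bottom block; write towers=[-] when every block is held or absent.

towers=[A; C/G/B; D; E] holding=F

before: towers=[A; C/G/B; D/F; E] holding=-
pre[unstack(F, D)]: on(F,D) ok, clear(F) ok, handempty ok
all met → apply unstack(F, D)
after:  towers=[A; C/G/B; D; E] holding=F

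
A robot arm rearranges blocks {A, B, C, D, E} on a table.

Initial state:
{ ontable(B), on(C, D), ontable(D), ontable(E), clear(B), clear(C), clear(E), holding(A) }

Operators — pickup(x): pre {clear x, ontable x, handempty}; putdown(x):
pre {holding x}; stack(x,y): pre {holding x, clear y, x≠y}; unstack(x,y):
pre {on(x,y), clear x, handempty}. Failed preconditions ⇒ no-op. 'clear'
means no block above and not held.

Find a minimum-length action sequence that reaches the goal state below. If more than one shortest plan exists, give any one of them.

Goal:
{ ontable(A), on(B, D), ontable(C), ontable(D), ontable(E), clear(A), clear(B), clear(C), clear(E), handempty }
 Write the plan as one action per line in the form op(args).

putdown(A)
unstack(C, D)
putdown(C)
pickup(B)
stack(B, D)

step 1 (putdown(A)): towers=[A; B; D/C; E] holding=-
step 2 (unstack(C, D)): towers=[A; B; D; E] holding=C
step 3 (putdown(C)): towers=[A; B; C; D; E] holding=-
step 4 (pickup(B)): towers=[A; C; D; E] holding=B
step 5 (stack(B, D)): towers=[A; C; D/B; E] holding=-
goal check: towers=[A; C; D/B; E] holding=- — reached (length 5, optimal by BFS)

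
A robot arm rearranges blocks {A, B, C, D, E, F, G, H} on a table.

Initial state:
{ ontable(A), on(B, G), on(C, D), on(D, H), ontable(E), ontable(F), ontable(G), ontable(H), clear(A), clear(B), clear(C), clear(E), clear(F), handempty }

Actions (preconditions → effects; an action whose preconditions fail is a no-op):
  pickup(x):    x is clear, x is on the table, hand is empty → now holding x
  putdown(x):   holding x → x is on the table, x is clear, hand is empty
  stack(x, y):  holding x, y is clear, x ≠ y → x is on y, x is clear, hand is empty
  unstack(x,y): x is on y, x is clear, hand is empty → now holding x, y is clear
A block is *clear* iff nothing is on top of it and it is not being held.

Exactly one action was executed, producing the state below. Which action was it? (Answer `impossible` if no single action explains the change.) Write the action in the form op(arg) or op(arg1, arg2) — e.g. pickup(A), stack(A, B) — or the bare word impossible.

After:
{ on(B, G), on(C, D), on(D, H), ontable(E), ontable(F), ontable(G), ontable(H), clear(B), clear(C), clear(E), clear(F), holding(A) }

target: towers=[E; F; G/B; H/D/C] holding=A
         pickup(A) → towers=[E; F; G/B; H/D/C] holding=A  ← match
         pickup(E) → towers=[A; F; G/B; H/D/C] holding=E
     unstack(B, G) → towers=[A; E; F; G; H/D/C] holding=B
         pickup(F) → towers=[A; E; G/B; H/D/C] holding=F
     unstack(C, D) → towers=[A; E; F; G/B; H/D] holding=C

pickup(A)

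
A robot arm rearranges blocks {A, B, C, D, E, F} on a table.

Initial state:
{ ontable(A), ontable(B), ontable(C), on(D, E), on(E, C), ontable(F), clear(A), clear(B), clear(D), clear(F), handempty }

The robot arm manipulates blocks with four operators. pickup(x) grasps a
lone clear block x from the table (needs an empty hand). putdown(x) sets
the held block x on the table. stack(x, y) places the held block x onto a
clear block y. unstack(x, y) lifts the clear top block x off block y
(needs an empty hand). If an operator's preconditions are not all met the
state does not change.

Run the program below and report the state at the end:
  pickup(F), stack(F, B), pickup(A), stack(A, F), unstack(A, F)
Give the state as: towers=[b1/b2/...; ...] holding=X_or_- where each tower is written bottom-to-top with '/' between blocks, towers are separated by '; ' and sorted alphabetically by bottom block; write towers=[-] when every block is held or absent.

towers=[B/F; C/E/D] holding=A

step 1 (pickup(F)): towers=[A; B; C/E/D] holding=F
step 2 (stack(F, B)): towers=[A; B/F; C/E/D] holding=-
step 3 (pickup(A)): towers=[B/F; C/E/D] holding=A
step 4 (stack(A, F)): towers=[B/F/A; C/E/D] holding=-
step 5 (unstack(A, F)): towers=[B/F; C/E/D] holding=A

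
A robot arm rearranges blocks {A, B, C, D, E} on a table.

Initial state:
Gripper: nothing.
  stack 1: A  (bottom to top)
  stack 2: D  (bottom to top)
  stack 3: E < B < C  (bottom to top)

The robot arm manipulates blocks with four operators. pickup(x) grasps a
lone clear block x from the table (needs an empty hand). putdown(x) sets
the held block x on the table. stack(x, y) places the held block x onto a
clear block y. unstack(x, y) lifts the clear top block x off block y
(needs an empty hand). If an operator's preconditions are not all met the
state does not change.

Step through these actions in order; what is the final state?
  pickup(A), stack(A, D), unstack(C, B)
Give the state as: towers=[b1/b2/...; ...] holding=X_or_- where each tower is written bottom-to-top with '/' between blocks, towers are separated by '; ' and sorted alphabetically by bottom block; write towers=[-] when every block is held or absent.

towers=[D/A; E/B] holding=C

step 1 (pickup(A)): towers=[D; E/B/C] holding=A
step 2 (stack(A, D)): towers=[D/A; E/B/C] holding=-
step 3 (unstack(C, B)): towers=[D/A; E/B] holding=C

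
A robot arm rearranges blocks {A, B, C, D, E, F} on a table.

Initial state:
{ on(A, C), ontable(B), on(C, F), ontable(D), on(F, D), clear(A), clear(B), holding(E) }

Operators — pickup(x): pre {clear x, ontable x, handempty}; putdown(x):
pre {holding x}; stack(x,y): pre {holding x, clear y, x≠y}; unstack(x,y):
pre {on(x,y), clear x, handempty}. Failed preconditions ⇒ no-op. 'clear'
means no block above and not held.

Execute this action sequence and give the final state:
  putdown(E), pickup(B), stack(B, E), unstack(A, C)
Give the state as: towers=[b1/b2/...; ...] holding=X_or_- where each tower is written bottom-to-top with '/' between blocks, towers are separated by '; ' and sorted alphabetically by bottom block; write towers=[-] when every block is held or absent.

towers=[D/F/C; E/B] holding=A

step 1 (putdown(E)): towers=[B; D/F/C/A; E] holding=-
step 2 (pickup(B)): towers=[D/F/C/A; E] holding=B
step 3 (stack(B, E)): towers=[D/F/C/A; E/B] holding=-
step 4 (unstack(A, C)): towers=[D/F/C; E/B] holding=A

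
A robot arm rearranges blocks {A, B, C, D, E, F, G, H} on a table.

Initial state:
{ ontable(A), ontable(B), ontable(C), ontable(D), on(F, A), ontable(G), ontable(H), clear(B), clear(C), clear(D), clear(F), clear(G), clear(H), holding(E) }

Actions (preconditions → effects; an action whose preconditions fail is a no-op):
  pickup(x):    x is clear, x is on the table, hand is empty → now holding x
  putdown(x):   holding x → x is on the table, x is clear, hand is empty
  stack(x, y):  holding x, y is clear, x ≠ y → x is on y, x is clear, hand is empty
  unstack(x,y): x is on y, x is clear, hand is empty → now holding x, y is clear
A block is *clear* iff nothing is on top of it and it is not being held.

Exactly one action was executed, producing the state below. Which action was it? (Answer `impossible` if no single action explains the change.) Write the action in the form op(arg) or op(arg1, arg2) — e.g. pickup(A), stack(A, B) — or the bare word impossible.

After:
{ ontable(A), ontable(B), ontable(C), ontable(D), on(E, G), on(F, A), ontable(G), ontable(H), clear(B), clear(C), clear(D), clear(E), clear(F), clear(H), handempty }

stack(E, G)

target: towers=[A/F; B; C; D; G/E; H] holding=-
        putdown(E) → towers=[A/F; B; C; D; E; G; H] holding=-
       stack(E, G) → towers=[A/F; B; C; D; G/E; H] holding=-  ← match
       stack(E, H) → towers=[A/F; B; C; D; G; H/E] holding=-
       stack(E, B) → towers=[A/F; B/E; C; D; G; H] holding=-
       stack(E, F) → towers=[A/F/E; B; C; D; G; H] holding=-
       stack(E, D) → towers=[A/F; B; C; D/E; G; H] holding=-
       stack(E, C) → towers=[A/F; B; C/E; D; G; H] holding=-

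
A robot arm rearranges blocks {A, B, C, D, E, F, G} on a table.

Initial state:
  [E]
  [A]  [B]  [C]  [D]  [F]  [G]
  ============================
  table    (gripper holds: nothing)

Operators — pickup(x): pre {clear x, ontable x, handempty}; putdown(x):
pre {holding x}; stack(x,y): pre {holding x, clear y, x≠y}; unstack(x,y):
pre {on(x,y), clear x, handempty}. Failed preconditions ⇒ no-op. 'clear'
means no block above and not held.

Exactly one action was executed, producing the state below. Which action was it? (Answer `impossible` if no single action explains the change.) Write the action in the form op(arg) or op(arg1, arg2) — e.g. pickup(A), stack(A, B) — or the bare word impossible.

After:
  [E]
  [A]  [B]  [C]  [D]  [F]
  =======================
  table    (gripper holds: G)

target: towers=[A/E; B; C; D; F] holding=G
         pickup(B) → towers=[A/E; C; D; F; G] holding=B
         pickup(F) → towers=[A/E; B; C; D; G] holding=F
         pickup(G) → towers=[A/E; B; C; D; F] holding=G  ← match
         pickup(D) → towers=[A/E; B; C; F; G] holding=D
     unstack(E, A) → towers=[A; B; C; D; F; G] holding=E
         pickup(C) → towers=[A/E; B; D; F; G] holding=C

pickup(G)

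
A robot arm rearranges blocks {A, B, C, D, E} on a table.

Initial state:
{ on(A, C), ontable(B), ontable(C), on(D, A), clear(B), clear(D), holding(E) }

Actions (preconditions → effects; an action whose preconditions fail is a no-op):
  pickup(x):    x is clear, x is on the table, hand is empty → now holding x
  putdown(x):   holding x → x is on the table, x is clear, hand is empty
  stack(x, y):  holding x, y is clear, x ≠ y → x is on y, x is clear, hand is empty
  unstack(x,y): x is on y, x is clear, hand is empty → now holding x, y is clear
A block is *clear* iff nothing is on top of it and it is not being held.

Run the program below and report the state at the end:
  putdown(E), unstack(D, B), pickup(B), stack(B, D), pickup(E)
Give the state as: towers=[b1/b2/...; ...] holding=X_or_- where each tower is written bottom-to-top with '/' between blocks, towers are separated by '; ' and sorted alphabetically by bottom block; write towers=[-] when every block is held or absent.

towers=[C/A/D/B] holding=E

step 1 (putdown(E)): towers=[B; C/A/D; E] holding=-
step 2 (unstack(D, B)) [no-op]: towers=[B; C/A/D; E] holding=-
step 3 (pickup(B)): towers=[C/A/D; E] holding=B
step 4 (stack(B, D)): towers=[C/A/D/B; E] holding=-
step 5 (pickup(E)): towers=[C/A/D/B] holding=E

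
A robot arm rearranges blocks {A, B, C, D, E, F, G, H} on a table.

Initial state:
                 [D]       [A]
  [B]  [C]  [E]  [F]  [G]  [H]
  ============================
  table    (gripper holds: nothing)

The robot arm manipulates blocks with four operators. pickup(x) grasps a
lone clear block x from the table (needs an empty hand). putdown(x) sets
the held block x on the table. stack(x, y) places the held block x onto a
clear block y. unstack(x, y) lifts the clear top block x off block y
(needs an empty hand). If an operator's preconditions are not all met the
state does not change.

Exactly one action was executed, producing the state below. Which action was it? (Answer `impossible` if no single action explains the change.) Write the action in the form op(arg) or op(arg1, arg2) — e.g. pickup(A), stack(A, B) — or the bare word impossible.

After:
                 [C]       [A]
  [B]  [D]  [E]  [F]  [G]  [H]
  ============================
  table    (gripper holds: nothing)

impossible

target: towers=[B; D; E; F/C; G; H/A] holding=-
         pickup(G) → towers=[B; C; E; F/D; H/A] holding=G
     unstack(A, H) → towers=[B; C; E; F/D; G; H] holding=A
         pickup(E) → towers=[B; C; F/D; G; H/A] holding=E
         pickup(B) → towers=[C; E; F/D; G; H/A] holding=B
     unstack(D, F) → towers=[B; C; E; F; G; H/A] holding=D
         pickup(C) → towers=[B; E; F/D; G; H/A] holding=C
none of the 6 applicable actions match → impossible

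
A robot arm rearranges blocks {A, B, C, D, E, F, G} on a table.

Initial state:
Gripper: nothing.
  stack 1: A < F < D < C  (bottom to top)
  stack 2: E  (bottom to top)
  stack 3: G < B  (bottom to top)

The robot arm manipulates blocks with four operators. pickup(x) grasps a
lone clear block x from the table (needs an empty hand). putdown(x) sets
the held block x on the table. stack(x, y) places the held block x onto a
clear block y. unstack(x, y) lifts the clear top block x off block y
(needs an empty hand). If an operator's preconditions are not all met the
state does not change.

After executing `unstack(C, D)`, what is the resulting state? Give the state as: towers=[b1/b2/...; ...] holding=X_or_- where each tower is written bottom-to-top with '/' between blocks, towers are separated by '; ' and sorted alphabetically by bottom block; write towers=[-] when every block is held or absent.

towers=[A/F/D; E; G/B] holding=C

before: towers=[A/F/D/C; E; G/B] holding=-
pre[unstack(C, D)]: on(C,D) yes, clear(C) yes, handempty yes
all met → apply unstack(C, D)
after:  towers=[A/F/D; E; G/B] holding=C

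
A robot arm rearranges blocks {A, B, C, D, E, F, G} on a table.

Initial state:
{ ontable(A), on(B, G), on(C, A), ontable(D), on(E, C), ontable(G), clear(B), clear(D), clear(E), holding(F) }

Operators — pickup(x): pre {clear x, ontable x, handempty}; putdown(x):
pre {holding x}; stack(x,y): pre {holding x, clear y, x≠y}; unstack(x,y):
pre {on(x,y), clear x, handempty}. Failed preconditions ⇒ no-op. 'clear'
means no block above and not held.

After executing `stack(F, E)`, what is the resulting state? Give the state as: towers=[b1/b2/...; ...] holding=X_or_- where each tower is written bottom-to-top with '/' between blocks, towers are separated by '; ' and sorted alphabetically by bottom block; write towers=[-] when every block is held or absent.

towers=[A/C/E/F; D; G/B] holding=-

before: towers=[A/C/E; D; G/B] holding=F
pre[stack(F, E)]: holding(F) yes, clear(E) yes, F≠E yes
all met → apply stack(F, E)
after:  towers=[A/C/E/F; D; G/B] holding=-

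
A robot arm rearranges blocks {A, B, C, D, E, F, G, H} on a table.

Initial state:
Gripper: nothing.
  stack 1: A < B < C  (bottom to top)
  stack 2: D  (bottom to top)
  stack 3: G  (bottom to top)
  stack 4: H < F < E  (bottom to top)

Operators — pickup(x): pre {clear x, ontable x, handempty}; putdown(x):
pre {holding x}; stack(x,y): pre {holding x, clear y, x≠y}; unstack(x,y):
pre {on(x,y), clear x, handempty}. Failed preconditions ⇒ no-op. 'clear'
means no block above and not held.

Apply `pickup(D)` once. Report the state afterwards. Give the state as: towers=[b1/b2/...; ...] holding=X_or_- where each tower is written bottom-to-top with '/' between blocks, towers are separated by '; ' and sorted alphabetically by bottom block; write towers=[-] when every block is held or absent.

towers=[A/B/C; G; H/F/E] holding=D

before: towers=[A/B/C; D; G; H/F/E] holding=-
pre[pickup(D)]: clear(D) yes, ontable(D) yes, handempty yes
all met → apply pickup(D)
after:  towers=[A/B/C; G; H/F/E] holding=D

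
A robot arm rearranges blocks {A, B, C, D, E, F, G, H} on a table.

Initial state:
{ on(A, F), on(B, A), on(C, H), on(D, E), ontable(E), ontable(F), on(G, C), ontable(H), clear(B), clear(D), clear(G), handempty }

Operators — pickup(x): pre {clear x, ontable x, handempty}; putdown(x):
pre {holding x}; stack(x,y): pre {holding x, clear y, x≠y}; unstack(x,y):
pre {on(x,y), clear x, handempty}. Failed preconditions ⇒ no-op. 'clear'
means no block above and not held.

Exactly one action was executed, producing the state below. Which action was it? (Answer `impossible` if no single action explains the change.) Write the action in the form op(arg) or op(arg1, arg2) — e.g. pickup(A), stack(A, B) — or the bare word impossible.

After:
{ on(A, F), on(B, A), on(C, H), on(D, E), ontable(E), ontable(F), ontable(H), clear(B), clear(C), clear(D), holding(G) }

unstack(G, C)

target: towers=[E/D; F/A/B; H/C] holding=G
     unstack(G, C) → towers=[E/D; F/A/B; H/C] holding=G  ← match
     unstack(B, A) → towers=[E/D; F/A; H/C/G] holding=B
     unstack(D, E) → towers=[E; F/A/B; H/C/G] holding=D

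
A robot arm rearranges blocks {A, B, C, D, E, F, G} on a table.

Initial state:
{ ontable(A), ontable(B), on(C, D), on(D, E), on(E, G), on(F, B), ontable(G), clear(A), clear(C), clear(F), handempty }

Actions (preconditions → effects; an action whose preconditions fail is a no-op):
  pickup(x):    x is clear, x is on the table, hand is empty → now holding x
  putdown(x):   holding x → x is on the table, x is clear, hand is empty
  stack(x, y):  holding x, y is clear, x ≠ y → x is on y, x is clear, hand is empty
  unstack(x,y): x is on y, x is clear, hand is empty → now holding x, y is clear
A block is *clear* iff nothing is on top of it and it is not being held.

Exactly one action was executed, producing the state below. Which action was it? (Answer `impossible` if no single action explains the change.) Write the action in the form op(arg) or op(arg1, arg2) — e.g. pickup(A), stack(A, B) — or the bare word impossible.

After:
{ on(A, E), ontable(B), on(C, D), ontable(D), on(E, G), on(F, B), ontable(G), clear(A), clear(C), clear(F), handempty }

target: towers=[B/F; D/C; G/E/A] holding=-
     unstack(F, B) → towers=[A; B; G/E/D/C] holding=F
         pickup(A) → towers=[B/F; G/E/D/C] holding=A
     unstack(C, D) → towers=[A; B/F; G/E/D] holding=C
none of the 3 applicable actions match → impossible

impossible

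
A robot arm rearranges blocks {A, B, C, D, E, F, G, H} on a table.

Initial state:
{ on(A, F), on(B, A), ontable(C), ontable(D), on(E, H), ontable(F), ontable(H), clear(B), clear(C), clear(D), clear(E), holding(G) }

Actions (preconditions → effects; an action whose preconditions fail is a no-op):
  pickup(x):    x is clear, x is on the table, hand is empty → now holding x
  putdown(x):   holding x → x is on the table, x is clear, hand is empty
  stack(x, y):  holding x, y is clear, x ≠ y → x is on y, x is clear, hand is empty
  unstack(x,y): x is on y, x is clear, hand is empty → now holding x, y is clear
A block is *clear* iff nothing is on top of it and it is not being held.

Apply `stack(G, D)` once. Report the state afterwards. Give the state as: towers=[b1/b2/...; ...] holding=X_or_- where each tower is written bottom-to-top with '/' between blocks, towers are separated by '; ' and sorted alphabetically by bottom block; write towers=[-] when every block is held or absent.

before: towers=[C; D; F/A/B; H/E] holding=G
pre[stack(G, D)]: holding(G) ✓, clear(D) ✓, G≠D ✓
all met → apply stack(G, D)
after:  towers=[C; D/G; F/A/B; H/E] holding=-

towers=[C; D/G; F/A/B; H/E] holding=-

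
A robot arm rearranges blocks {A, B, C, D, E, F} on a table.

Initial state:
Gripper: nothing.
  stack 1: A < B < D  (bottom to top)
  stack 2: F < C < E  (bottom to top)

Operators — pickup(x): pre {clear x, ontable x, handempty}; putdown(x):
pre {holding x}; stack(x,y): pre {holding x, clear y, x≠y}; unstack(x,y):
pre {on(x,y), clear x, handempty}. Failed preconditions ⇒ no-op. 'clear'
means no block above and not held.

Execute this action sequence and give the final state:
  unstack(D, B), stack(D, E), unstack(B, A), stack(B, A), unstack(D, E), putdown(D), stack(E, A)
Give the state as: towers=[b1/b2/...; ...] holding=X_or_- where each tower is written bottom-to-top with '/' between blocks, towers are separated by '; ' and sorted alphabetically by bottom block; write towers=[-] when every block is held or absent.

step 1 (unstack(D, B)): towers=[A/B; F/C/E] holding=D
step 2 (stack(D, E)): towers=[A/B; F/C/E/D] holding=-
step 3 (unstack(B, A)): towers=[A; F/C/E/D] holding=B
step 4 (stack(B, A)): towers=[A/B; F/C/E/D] holding=-
step 5 (unstack(D, E)): towers=[A/B; F/C/E] holding=D
step 6 (putdown(D)): towers=[A/B; D; F/C/E] holding=-
step 7 (stack(E, A)) [no-op]: towers=[A/B; D; F/C/E] holding=-

towers=[A/B; D; F/C/E] holding=-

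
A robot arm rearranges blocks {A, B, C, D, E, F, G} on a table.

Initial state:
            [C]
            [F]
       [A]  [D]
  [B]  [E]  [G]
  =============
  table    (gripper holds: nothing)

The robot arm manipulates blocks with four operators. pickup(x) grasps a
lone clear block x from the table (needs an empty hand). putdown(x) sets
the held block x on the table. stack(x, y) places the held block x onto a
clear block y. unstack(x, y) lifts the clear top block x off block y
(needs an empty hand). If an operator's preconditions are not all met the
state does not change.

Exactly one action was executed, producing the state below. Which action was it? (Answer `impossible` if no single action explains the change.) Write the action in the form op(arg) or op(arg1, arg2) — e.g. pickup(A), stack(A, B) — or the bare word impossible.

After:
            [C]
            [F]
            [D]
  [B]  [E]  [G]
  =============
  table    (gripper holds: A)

unstack(A, E)

target: towers=[B; E; G/D/F/C] holding=A
         pickup(B) → towers=[E/A; G/D/F/C] holding=B
     unstack(A, E) → towers=[B; E; G/D/F/C] holding=A  ← match
     unstack(C, F) → towers=[B; E/A; G/D/F] holding=C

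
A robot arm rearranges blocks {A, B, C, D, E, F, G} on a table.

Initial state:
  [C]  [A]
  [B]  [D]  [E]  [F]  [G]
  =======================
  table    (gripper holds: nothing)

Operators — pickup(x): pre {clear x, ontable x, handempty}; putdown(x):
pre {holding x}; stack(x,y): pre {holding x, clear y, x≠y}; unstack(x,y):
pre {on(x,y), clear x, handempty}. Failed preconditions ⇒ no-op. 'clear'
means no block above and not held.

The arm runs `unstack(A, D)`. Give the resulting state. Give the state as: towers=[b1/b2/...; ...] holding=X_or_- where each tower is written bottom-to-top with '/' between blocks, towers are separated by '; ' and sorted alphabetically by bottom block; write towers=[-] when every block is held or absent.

before: towers=[B/C; D/A; E; F; G] holding=-
pre[unstack(A, D)]: on(A,D) ✓, clear(A) ✓, handempty ✓
all met → apply unstack(A, D)
after:  towers=[B/C; D; E; F; G] holding=A

towers=[B/C; D; E; F; G] holding=A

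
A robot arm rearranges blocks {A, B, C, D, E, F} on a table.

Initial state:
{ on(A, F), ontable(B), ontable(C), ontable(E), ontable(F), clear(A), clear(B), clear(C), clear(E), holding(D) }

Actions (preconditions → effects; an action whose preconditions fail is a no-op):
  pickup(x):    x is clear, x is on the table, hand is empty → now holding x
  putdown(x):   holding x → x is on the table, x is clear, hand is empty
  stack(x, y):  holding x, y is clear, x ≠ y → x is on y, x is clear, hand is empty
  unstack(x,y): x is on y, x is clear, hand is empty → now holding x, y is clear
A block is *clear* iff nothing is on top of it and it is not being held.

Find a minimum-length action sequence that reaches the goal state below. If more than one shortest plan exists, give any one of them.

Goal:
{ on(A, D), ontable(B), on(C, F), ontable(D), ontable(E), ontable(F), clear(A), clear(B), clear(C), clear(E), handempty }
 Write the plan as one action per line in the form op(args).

step 1 (putdown(D)): towers=[B; C; D; E; F/A] holding=-
step 2 (unstack(A, F)): towers=[B; C; D; E; F] holding=A
step 3 (stack(A, D)): towers=[B; C; D/A; E; F] holding=-
step 4 (pickup(C)): towers=[B; D/A; E; F] holding=C
step 5 (stack(C, F)): towers=[B; D/A; E; F/C] holding=-
goal check: towers=[B; D/A; E; F/C] holding=- — reached (length 5, optimal by BFS)

putdown(D)
unstack(A, F)
stack(A, D)
pickup(C)
stack(C, F)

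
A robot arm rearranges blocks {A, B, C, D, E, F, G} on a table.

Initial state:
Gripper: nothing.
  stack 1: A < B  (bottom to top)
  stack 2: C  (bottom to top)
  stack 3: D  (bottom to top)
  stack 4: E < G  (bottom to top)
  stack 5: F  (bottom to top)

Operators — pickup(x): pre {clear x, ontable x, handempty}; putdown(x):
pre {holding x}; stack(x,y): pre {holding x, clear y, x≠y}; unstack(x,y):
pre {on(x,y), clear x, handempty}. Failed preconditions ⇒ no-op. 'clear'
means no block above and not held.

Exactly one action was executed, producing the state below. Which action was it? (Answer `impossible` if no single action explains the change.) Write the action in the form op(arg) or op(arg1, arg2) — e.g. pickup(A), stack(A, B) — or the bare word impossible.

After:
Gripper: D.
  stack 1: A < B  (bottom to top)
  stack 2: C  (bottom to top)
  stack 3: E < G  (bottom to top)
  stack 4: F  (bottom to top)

pickup(D)

target: towers=[A/B; C; E/G; F] holding=D
     unstack(B, A) → towers=[A; C; D; E/G; F] holding=B
         pickup(F) → towers=[A/B; C; D; E/G] holding=F
     unstack(G, E) → towers=[A/B; C; D; E; F] holding=G
         pickup(D) → towers=[A/B; C; E/G; F] holding=D  ← match
         pickup(C) → towers=[A/B; D; E/G; F] holding=C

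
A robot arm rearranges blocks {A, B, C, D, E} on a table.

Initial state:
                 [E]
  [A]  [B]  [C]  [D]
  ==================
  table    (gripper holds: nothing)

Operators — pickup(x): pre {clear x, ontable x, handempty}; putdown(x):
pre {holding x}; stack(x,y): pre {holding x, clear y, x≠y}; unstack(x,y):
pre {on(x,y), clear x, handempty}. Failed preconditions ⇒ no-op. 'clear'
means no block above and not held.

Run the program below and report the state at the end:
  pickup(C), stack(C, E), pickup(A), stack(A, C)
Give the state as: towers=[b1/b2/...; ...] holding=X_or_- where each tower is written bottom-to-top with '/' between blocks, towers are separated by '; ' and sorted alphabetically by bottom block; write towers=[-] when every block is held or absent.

step 1 (pickup(C)): towers=[A; B; D/E] holding=C
step 2 (stack(C, E)): towers=[A; B; D/E/C] holding=-
step 3 (pickup(A)): towers=[B; D/E/C] holding=A
step 4 (stack(A, C)): towers=[B; D/E/C/A] holding=-

towers=[B; D/E/C/A] holding=-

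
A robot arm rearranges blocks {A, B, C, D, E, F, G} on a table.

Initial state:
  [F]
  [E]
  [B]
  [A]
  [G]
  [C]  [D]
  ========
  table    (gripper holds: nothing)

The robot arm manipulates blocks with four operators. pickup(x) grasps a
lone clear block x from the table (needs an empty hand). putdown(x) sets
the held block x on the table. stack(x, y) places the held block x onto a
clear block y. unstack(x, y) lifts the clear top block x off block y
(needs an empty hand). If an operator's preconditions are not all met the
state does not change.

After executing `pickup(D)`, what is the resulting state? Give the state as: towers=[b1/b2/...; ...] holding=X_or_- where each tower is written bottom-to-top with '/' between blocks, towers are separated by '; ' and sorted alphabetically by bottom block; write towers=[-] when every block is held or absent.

before: towers=[C/G/A/B/E/F; D] holding=-
pre[pickup(D)]: clear(D) ok, ontable(D) ok, handempty ok
all met → apply pickup(D)
after:  towers=[C/G/A/B/E/F] holding=D

towers=[C/G/A/B/E/F] holding=D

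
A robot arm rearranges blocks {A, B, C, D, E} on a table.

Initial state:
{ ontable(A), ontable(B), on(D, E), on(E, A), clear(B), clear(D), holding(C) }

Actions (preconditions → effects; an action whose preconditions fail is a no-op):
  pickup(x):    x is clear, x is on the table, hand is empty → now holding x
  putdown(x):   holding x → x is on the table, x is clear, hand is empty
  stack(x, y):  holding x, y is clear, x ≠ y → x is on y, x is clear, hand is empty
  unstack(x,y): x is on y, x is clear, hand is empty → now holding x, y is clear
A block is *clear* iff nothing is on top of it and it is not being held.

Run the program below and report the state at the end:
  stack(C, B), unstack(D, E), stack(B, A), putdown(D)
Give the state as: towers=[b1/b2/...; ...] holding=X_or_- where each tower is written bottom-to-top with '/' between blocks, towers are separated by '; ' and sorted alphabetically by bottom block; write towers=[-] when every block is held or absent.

towers=[A/E; B/C; D] holding=-

step 1 (stack(C, B)): towers=[A/E/D; B/C] holding=-
step 2 (unstack(D, E)): towers=[A/E; B/C] holding=D
step 3 (stack(B, A)) [no-op]: towers=[A/E; B/C] holding=D
step 4 (putdown(D)): towers=[A/E; B/C; D] holding=-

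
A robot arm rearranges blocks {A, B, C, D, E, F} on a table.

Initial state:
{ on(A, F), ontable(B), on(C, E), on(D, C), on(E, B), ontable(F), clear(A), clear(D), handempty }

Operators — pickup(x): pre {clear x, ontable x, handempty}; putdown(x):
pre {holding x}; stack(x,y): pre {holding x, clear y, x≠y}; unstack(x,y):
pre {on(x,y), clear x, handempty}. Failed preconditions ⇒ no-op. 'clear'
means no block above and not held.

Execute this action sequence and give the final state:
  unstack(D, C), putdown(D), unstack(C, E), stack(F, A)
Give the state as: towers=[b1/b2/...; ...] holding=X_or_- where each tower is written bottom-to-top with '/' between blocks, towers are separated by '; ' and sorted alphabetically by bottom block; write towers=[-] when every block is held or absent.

step 1 (unstack(D, C)): towers=[B/E/C; F/A] holding=D
step 2 (putdown(D)): towers=[B/E/C; D; F/A] holding=-
step 3 (unstack(C, E)): towers=[B/E; D; F/A] holding=C
step 4 (stack(F, A)) [no-op]: towers=[B/E; D; F/A] holding=C

towers=[B/E; D; F/A] holding=C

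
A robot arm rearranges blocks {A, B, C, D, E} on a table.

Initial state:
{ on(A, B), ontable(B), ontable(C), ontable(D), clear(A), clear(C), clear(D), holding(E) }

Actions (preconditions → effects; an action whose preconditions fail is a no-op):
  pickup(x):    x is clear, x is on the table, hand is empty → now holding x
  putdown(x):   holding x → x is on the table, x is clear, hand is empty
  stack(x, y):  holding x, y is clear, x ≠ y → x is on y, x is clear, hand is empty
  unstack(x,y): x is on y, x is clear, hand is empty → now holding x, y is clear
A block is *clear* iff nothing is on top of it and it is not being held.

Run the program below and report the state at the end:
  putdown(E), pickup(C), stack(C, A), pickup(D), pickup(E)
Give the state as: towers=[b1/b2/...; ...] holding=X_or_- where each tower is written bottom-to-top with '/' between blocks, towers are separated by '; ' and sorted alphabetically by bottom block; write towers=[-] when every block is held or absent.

step 1 (putdown(E)): towers=[B/A; C; D; E] holding=-
step 2 (pickup(C)): towers=[B/A; D; E] holding=C
step 3 (stack(C, A)): towers=[B/A/C; D; E] holding=-
step 4 (pickup(D)): towers=[B/A/C; E] holding=D
step 5 (pickup(E)) [no-op]: towers=[B/A/C; E] holding=D

towers=[B/A/C; E] holding=D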